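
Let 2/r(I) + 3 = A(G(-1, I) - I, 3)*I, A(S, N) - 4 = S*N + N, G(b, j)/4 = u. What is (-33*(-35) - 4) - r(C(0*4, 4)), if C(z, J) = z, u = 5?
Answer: 3455/3 ≈ 1151.7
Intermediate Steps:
G(b, j) = 20 (G(b, j) = 4*5 = 20)
A(S, N) = 4 + N + N*S (A(S, N) = 4 + (S*N + N) = 4 + (N*S + N) = 4 + (N + N*S) = 4 + N + N*S)
r(I) = 2/(-3 + I*(67 - 3*I)) (r(I) = 2/(-3 + (4 + 3 + 3*(20 - I))*I) = 2/(-3 + (4 + 3 + (60 - 3*I))*I) = 2/(-3 + (67 - 3*I)*I) = 2/(-3 + I*(67 - 3*I)))
(-33*(-35) - 4) - r(C(0*4, 4)) = (-33*(-35) - 4) - (-2)/(3 + (0*4)*(-67 + 3*(0*4))) = (1155 - 4) - (-2)/(3 + 0*(-67 + 3*0)) = 1151 - (-2)/(3 + 0*(-67 + 0)) = 1151 - (-2)/(3 + 0*(-67)) = 1151 - (-2)/(3 + 0) = 1151 - (-2)/3 = 1151 - 1*(-2/3) = 1151 + 2/3 = 3455/3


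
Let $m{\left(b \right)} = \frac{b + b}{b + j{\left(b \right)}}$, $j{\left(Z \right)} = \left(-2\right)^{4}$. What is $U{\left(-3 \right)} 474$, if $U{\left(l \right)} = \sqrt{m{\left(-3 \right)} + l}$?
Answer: $\frac{1422 i \sqrt{65}}{13} \approx 881.89 i$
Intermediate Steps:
$j{\left(Z \right)} = 16$
$m{\left(b \right)} = \frac{2 b}{16 + b}$ ($m{\left(b \right)} = \frac{b + b}{b + 16} = \frac{2 b}{16 + b}$)
$U{\left(l \right)} = \sqrt{- \frac{6}{13} + l}$ ($U{\left(l \right)} = \sqrt{2 \left(-3\right) \frac{1}{16 - 3} + l} = \sqrt{2 \left(-3\right) \frac{1}{13} + l} = \sqrt{- \frac{6}{13} + l}$)
$U{\left(-3 \right)} 474 = \frac{\sqrt{-78 + 169 \left(-3\right)}}{13} \cdot 474 = \frac{\sqrt{-78 - 507}}{13} \cdot 474 = \frac{\sqrt{-585}}{13} \cdot 474 = \frac{3 i \sqrt{65}}{13} \cdot 474 = \frac{1422 i \sqrt{65}}{13}$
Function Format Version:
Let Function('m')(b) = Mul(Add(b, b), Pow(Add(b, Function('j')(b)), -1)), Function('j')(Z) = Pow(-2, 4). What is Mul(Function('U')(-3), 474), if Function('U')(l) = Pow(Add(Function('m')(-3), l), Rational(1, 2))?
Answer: Mul(Rational(1422, 13), I, Pow(65, Rational(1, 2))) ≈ Mul(881.89, I)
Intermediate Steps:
Function('j')(Z) = 16
Function('m')(b) = Mul(2, b, Pow(Add(16, b), -1)) (Function('m')(b) = Mul(Add(b, b), Pow(Add(b, 16), -1)) = Mul(Mul(2, b), Pow(Add(16, b), -1)) = Mul(2, b, Pow(Add(16, b), -1)))
Function('U')(l) = Pow(Add(Rational(-6, 13), l), Rational(1, 2)) (Function('U')(l) = Pow(Add(Mul(2, -3, Pow(Add(16, -3), -1)), l), Rational(1, 2)) = Pow(Add(Mul(2, -3, Pow(13, -1)), l), Rational(1, 2)) = Pow(Add(Mul(2, -3, Rational(1, 13)), l), Rational(1, 2)) = Pow(Add(Rational(-6, 13), l), Rational(1, 2)))
Mul(Function('U')(-3), 474) = Mul(Mul(Rational(1, 13), Pow(Add(-78, Mul(169, -3)), Rational(1, 2))), 474) = Mul(Mul(Rational(1, 13), Pow(Add(-78, -507), Rational(1, 2))), 474) = Mul(Mul(Rational(1, 13), Pow(-585, Rational(1, 2))), 474) = Mul(Mul(Rational(1, 13), Mul(3, I, Pow(65, Rational(1, 2)))), 474) = Mul(Mul(Rational(3, 13), I, Pow(65, Rational(1, 2))), 474) = Mul(Rational(1422, 13), I, Pow(65, Rational(1, 2)))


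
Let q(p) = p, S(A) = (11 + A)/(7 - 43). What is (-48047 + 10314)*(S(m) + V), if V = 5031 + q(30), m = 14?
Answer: -6873858343/36 ≈ -1.9094e+8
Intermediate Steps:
S(A) = -11/36 - A/36 (S(A) = (11 + A)/(-36) = (11 + A)*(-1/36) = -11/36 - A/36)
V = 5061 (V = 5031 + 30 = 5061)
(-48047 + 10314)*(S(m) + V) = (-48047 + 10314)*((-11/36 - 1/36*14) + 5061) = -37733*((-11/36 - 7/18) + 5061) = -37733*(-25/36 + 5061) = -37733*182171/36 = -6873858343/36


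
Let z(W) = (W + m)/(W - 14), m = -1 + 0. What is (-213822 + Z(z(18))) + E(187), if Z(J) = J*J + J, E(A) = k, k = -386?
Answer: -3426971/16 ≈ -2.1419e+5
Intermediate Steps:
m = -1
E(A) = -386
z(W) = (-1 + W)/(-14 + W) (z(W) = (W - 1)/(W - 14) = (-1 + W)/(-14 + W))
Z(J) = J + J² (Z(J) = J² + J = J + J²)
(-213822 + Z(z(18))) + E(187) = (-213822 + ((-1 + 18)/(-14 + 18))*(1 + (-1 + 18)/(-14 + 18))) - 386 = (-213822 + (17/4)*(1 + 17/4)) - 386 = (-213822 + ((¼)*17)*(1 + (¼)*17)) - 386 = (-213822 + 17*(1 + 17/4)/4) - 386 = (-213822 + (17/4)*(21/4)) - 386 = (-213822 + 357/16) - 386 = -3420795/16 - 386 = -3426971/16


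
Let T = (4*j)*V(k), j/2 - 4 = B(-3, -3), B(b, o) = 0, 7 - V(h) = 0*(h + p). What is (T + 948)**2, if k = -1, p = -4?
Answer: 1373584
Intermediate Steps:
V(h) = 7 (V(h) = 7 - 0*(h - 4) = 7 - 0*(-4 + h) = 7 - 1*0 = 7 + 0 = 7)
j = 8 (j = 8 + 2*0 = 8 + 0 = 8)
T = 224 (T = (4*8)*7 = 32*7 = 224)
(T + 948)**2 = (224 + 948)**2 = 1172**2 = 1373584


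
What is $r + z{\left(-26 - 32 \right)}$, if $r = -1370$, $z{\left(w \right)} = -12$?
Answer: $-1382$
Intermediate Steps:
$r + z{\left(-26 - 32 \right)} = -1370 - 12 = -1382$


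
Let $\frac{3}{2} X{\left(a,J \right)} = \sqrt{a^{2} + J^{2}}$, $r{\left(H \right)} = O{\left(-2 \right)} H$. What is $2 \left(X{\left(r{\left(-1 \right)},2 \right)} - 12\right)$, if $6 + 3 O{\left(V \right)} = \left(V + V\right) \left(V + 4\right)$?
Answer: $-24 + \frac{8 \sqrt{58}}{9} \approx -17.23$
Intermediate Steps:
$O{\left(V \right)} = -2 + \frac{2 V \left(4 + V\right)}{3}$ ($O{\left(V \right)} = -2 + \frac{\left(V + V\right) \left(V + 4\right)}{3} = -2 + \frac{2 V \left(4 + V\right)}{3}$)
$r{\left(H \right)} = - \frac{14 H}{3}$ ($r{\left(H \right)} = \left(-2 + \frac{2 \left(-2\right)^{2}}{3} + \frac{8}{3} \left(-2\right)\right) H = \left(-2 + \frac{2}{3} \cdot 4 - \frac{16}{3}\right) H = \left(-2 + \frac{8}{3} - \frac{16}{3}\right) H = - \frac{14 H}{3}$)
$X{\left(a,J \right)} = \frac{2 \sqrt{J^{2} + a^{2}}}{3}$ ($X{\left(a,J \right)} = \frac{2 \sqrt{a^{2} + J^{2}}}{3} = \frac{2 \sqrt{J^{2} + a^{2}}}{3}$)
$2 \left(X{\left(r{\left(-1 \right)},2 \right)} - 12\right) = 2 \left(\frac{2 \sqrt{2^{2} + \left(\left(- \frac{14}{3}\right) \left(-1\right)\right)^{2}}}{3} - 12\right) = 2 \left(\frac{2 \sqrt{4 + \left(\frac{14}{3}\right)^{2}}}{3} - 12\right) = 2 \left(\frac{2 \sqrt{4 + \frac{196}{9}}}{3} - 12\right) = 2 \left(\frac{2 \sqrt{\frac{232}{9}}}{3} - 12\right) = 2 \left(\frac{2 \frac{2 \sqrt{58}}{3}}{3} - 12\right) = 2 \left(\frac{4 \sqrt{58}}{9} - 12\right) = 2 \left(-12 + \frac{4 \sqrt{58}}{9}\right) = -24 + \frac{8 \sqrt{58}}{9}$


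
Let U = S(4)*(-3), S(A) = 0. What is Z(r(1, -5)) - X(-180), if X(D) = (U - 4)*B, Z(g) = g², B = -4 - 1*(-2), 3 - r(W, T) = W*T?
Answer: 56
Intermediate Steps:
r(W, T) = 3 - T*W (r(W, T) = 3 - W*T = 3 - T*W)
B = -2 (B = -4 + 2 = -2)
U = 0 (U = 0*(-3) = 0)
X(D) = 8 (X(D) = (0 - 4)*(-2) = -4*(-2) = 8)
Z(r(1, -5)) - X(-180) = (3 - 1*(-5)*1)² - 1*8 = (3 + 5)² - 8 = 8² - 8 = 64 - 8 = 56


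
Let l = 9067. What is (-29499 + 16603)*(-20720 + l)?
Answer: 150277088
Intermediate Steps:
(-29499 + 16603)*(-20720 + l) = (-29499 + 16603)*(-20720 + 9067) = -12896*(-11653) = 150277088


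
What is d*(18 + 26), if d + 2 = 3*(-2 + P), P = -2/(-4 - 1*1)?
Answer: -1496/5 ≈ -299.20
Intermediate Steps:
P = ⅖ (P = -2/(-4 - 1) = -2/(-5) = -2*(-⅕) = ⅖ ≈ 0.40000)
d = -34/5 (d = -2 + 3*(-2 + ⅖) = -2 + 3*(-8/5) = -2 - 24/5 = -34/5 ≈ -6.8000)
d*(18 + 26) = -34*(18 + 26)/5 = -34/5*44 = -1496/5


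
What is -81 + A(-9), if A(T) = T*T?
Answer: 0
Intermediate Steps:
A(T) = T²
-81 + A(-9) = -81 + (-9)² = -81 + 81 = 0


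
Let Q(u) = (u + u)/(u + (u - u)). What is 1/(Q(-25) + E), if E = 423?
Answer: 1/425 ≈ 0.0023529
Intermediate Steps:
Q(u) = 2 (Q(u) = (2*u)/(u + 0) = (2*u)/u = 2)
1/(Q(-25) + E) = 1/(2 + 423) = 1/425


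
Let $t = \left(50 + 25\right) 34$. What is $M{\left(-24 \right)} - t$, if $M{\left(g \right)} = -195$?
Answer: $-2745$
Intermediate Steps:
$t = 2550$ ($t = 75 \cdot 34 = 2550$)
$M{\left(-24 \right)} - t = -195 - 2550 = -2745$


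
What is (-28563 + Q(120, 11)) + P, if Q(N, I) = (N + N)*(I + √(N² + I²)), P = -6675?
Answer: -32598 + 240*√14521 ≈ -3677.3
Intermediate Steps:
Q(N, I) = 2*N*(I + √(I² + N²)) (Q(N, I) = (2*N)*(I + √(I² + N²)) = 2*N*(I + √(I² + N²)))
(-28563 + Q(120, 11)) + P = (-28563 + 2*120*(11 + √(11² + 120²))) - 6675 = (-28563 + 2*120*(11 + √(121 + 14400))) - 6675 = (-28563 + 2*120*(11 + √14521)) - 6675 = (-28563 + (2640 + 240*√14521)) - 6675 = (-25923 + 240*√14521) - 6675 = -32598 + 240*√14521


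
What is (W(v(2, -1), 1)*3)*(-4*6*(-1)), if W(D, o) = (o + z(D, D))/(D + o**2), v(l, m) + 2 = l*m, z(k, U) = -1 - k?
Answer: -96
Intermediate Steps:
v(l, m) = -2 + l*m
W(D, o) = (-1 + o - D)/(D + o**2) (W(D, o) = (o + (-1 - D))/(D + o**2) = (-1 + o - D)/(D + o**2))
(W(v(2, -1), 1)*3)*(-4*6*(-1)) = (((-1 + 1 - (-2 + 2*(-1)))/((-2 + 2*(-1)) + 1**2))*3)*(-4*6*(-1)) = (((-1 + 1 - (-2 - 2))/((-2 - 2) + 1))*3)*(-24*(-1)) = (((-1 + 1 - 1*(-4))/(-4 + 1))*3)*24 = (((-1 + 1 + 4)/(-3))*3)*24 = (-1/3*4*3)*24 = -4/3*3*24 = -4*24 = -96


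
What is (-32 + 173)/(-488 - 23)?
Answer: -141/511 ≈ -0.27593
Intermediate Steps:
(-32 + 173)/(-488 - 23) = 141/(-511) = 141*(-1/511) = -141/511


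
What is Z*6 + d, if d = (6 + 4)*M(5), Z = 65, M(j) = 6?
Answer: 450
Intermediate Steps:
d = 60 (d = (6 + 4)*6 = 10*6 = 60)
Z*6 + d = 65*6 + 60 = 390 + 60 = 450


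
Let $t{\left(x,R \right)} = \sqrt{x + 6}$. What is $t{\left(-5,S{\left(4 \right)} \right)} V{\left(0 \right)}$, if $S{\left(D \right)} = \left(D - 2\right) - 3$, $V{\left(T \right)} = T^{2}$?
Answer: $0$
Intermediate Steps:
$S{\left(D \right)} = -5 + D$ ($S{\left(D \right)} = \left(-2 + D\right) - 3 = -5 + D$)
$t{\left(x,R \right)} = \sqrt{6 + x}$
$t{\left(-5,S{\left(4 \right)} \right)} V{\left(0 \right)} = \sqrt{6 - 5} \cdot 0^{2} = \sqrt{1} \cdot 0 = 1 \cdot 0 = 0$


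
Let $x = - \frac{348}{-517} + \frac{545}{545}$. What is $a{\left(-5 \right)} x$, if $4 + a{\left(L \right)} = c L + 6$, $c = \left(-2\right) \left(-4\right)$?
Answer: $- \frac{32870}{517} \approx -63.578$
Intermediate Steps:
$x = \frac{865}{517}$ ($x = \left(-348\right) \left(- \frac{1}{517}\right) + 545 \cdot \frac{1}{545} = \frac{348}{517} + 1 = \frac{865}{517} \approx 1.6731$)
$c = 8$
$a{\left(L \right)} = 2 + 8 L$ ($a{\left(L \right)} = -4 + \left(8 L + 6\right) = -4 + \left(6 + 8 L\right) = 2 + 8 L$)
$a{\left(-5 \right)} x = \left(2 + 8 \left(-5\right)\right) \frac{865}{517} = \left(2 - 40\right) \frac{865}{517} = \left(-38\right) \frac{865}{517} = - \frac{32870}{517}$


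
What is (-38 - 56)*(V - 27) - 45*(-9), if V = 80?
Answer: -4577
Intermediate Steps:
(-38 - 56)*(V - 27) - 45*(-9) = (-38 - 56)*(80 - 27) - 45*(-9) = -94*53 + 405 = -4982 + 405 = -4577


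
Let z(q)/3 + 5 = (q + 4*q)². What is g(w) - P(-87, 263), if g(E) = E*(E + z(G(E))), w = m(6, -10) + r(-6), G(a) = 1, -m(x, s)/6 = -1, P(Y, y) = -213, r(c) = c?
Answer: 213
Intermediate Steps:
m(x, s) = 6 (m(x, s) = -6*(-1) = 6)
z(q) = -15 + 75*q² (z(q) = -15 + 3*(q + 4*q)² = -15 + 3*(5*q)² = -15 + 3*(25*q²) = -15 + 75*q²)
w = 0 (w = 6 - 6 = 0)
g(E) = E*(60 + E) (g(E) = E*(E + (-15 + 75*1²)) = E*(E + (-15 + 75*1)) = E*(E + (-15 + 75)) = E*(E + 60) = E*(60 + E))
g(w) - P(-87, 263) = 0*(60 + 0) - 1*(-213) = 0*60 + 213 = 0 + 213 = 213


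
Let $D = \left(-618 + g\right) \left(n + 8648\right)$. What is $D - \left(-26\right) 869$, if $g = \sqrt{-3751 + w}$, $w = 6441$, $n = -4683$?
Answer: $-2427776 + 3965 \sqrt{2690} \approx -2.2221 \cdot 10^{6}$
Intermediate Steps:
$g = \sqrt{2690}$ ($g = \sqrt{-3751 + 6441} = \sqrt{2690} \approx 51.865$)
$D = -2450370 + 3965 \sqrt{2690}$ ($D = \left(-618 + \sqrt{2690}\right) \left(-4683 + 8648\right) = \left(-618 + \sqrt{2690}\right) 3965 = -2450370 + 3965 \sqrt{2690} \approx -2.2447 \cdot 10^{6}$)
$D - \left(-26\right) 869 = \left(-2450370 + 3965 \sqrt{2690}\right) - \left(-26\right) 869 = \left(-2450370 + 3965 \sqrt{2690}\right) - -22594 = \left(-2450370 + 3965 \sqrt{2690}\right) + 22594 = -2427776 + 3965 \sqrt{2690}$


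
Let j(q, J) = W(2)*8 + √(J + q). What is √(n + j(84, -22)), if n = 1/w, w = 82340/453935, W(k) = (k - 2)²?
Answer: √(373770079 + 67798756*√62)/8234 ≈ 3.6588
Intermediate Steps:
W(k) = (-2 + k)²
w = 16468/90787 (w = 82340*(1/453935) = 16468/90787 ≈ 0.18139)
j(q, J) = √(J + q) (j(q, J) = (-2 + 2)²*8 + √(J + q) = 0²*8 + √(J + q) = 0*8 + √(J + q) = 0 + √(J + q) = √(J + q))
n = 90787/16468 (n = 1/(16468/90787) = 90787/16468 ≈ 5.5129)
√(n + j(84, -22)) = √(90787/16468 + √(-22 + 84)) = √(90787/16468 + √62)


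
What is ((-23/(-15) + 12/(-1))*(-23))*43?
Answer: 155273/15 ≈ 10352.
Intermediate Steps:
((-23/(-15) + 12/(-1))*(-23))*43 = ((-23*(-1/15) + 12*(-1))*(-23))*43 = ((23/15 - 12)*(-23))*43 = -157/15*(-23)*43 = (3611/15)*43 = 155273/15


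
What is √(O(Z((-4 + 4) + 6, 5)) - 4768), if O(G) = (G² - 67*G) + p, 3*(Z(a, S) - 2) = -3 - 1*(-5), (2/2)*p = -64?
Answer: 2*I*√11258/3 ≈ 70.736*I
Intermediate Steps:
p = -64
Z(a, S) = 8/3 (Z(a, S) = 2 + (-3 - 1*(-5))/3 = 2 + (-3 + 5)/3 = 2 + (⅓)*2 = 2 + ⅔ = 8/3)
O(G) = -64 + G² - 67*G (O(G) = (G² - 67*G) - 64 = -64 + G² - 67*G)
√(O(Z((-4 + 4) + 6, 5)) - 4768) = √((-64 + (8/3)² - 67*8/3) - 4768) = √((-64 + 64/9 - 536/3) - 4768) = √(-2120/9 - 4768) = √(-45032/9) = 2*I*√11258/3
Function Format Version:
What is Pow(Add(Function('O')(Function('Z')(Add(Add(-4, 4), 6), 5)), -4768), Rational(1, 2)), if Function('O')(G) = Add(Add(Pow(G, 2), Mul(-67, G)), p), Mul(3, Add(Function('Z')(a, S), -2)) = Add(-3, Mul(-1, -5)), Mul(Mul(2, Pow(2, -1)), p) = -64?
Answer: Mul(Rational(2, 3), I, Pow(11258, Rational(1, 2))) ≈ Mul(70.736, I)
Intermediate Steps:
p = -64
Function('Z')(a, S) = Rational(8, 3) (Function('Z')(a, S) = Add(2, Mul(Rational(1, 3), Add(-3, Mul(-1, -5)))) = Add(2, Mul(Rational(1, 3), Add(-3, 5))) = Add(2, Mul(Rational(1, 3), 2)) = Add(2, Rational(2, 3)) = Rational(8, 3))
Function('O')(G) = Add(-64, Pow(G, 2), Mul(-67, G)) (Function('O')(G) = Add(Add(Pow(G, 2), Mul(-67, G)), -64) = Add(-64, Pow(G, 2), Mul(-67, G)))
Pow(Add(Function('O')(Function('Z')(Add(Add(-4, 4), 6), 5)), -4768), Rational(1, 2)) = Pow(Add(Add(-64, Pow(Rational(8, 3), 2), Mul(-67, Rational(8, 3))), -4768), Rational(1, 2)) = Pow(Add(Add(-64, Rational(64, 9), Rational(-536, 3)), -4768), Rational(1, 2)) = Pow(Add(Rational(-2120, 9), -4768), Rational(1, 2)) = Pow(Rational(-45032, 9), Rational(1, 2)) = Mul(Rational(2, 3), I, Pow(11258, Rational(1, 2)))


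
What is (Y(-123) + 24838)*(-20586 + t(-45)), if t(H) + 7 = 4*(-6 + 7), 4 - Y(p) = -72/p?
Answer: -20969855322/41 ≈ -5.1146e+8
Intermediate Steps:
Y(p) = 4 + 72/p (Y(p) = 4 - (-72)/p = 4 + 72/p)
t(H) = -3 (t(H) = -7 + 4*(-6 + 7) = -7 + 4*1 = -7 + 4 = -3)
(Y(-123) + 24838)*(-20586 + t(-45)) = ((4 + 72/(-123)) + 24838)*(-20586 - 3) = ((4 + 72*(-1/123)) + 24838)*(-20589) = ((4 - 24/41) + 24838)*(-20589) = (140/41 + 24838)*(-20589) = (1018498/41)*(-20589) = -20969855322/41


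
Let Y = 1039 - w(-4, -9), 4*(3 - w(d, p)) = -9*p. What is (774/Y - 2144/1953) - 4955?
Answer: -40888822787/8251425 ≈ -4955.4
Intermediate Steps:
w(d, p) = 3 + 9*p/4 (w(d, p) = 3 - (-9)*p/4 = 3 + 9*p/4)
Y = 4225/4 (Y = 1039 - (3 + (9/4)*(-9)) = 1039 - (3 - 81/4) = 1039 - 1*(-69/4) = 1039 + 69/4 = 4225/4 ≈ 1056.3)
(774/Y - 2144/1953) - 4955 = (774/(4225/4) - 2144/1953) - 4955 = (774*(4/4225) - 2144*1/1953) - 4955 = (3096/4225 - 2144/1953) - 4955 = -3011912/8251425 - 4955 = -40888822787/8251425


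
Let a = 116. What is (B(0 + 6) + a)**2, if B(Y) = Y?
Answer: 14884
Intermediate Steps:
(B(0 + 6) + a)**2 = ((0 + 6) + 116)**2 = (6 + 116)**2 = 122**2 = 14884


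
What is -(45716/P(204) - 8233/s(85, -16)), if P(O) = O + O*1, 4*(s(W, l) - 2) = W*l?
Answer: -1175692/8619 ≈ -136.41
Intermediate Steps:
s(W, l) = 2 + W*l/4 (s(W, l) = 2 + (W*l)/4 = 2 + W*l/4)
P(O) = 2*O (P(O) = O + O = 2*O)
-(45716/P(204) - 8233/s(85, -16)) = -(45716/((2*204)) - 8233/(2 + (¼)*85*(-16))) = -(45716/408 - 8233/(2 - 340)) = -(45716*(1/408) - 8233/(-338)) = -(11429/102 - 8233*(-1/338)) = -(11429/102 + 8233/338) = -1*1175692/8619 = -1175692/8619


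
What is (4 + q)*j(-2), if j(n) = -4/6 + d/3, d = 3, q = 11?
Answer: 5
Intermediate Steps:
j(n) = ⅓ (j(n) = -4/6 + 3/3 = -4*⅙ + 3*(⅓) = -⅔ + 1 = ⅓)
(4 + q)*j(-2) = (4 + 11)*(⅓) = 15*(⅓) = 5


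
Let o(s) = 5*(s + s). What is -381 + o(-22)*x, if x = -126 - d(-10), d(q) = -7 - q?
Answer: 27999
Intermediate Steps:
o(s) = 10*s (o(s) = 5*(2*s) = 10*s)
x = -129 (x = -126 - (-7 - 1*(-10)) = -126 - (-7 + 10) = -126 - 1*3 = -126 - 3 = -129)
-381 + o(-22)*x = -381 + (10*(-22))*(-129) = -381 - 220*(-129) = -381 + 28380 = 27999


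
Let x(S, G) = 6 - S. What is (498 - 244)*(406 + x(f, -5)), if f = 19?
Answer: 99822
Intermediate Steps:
(498 - 244)*(406 + x(f, -5)) = (498 - 244)*(406 + (6 - 1*19)) = 254*(406 + (6 - 19)) = 254*(406 - 13) = 254*393 = 99822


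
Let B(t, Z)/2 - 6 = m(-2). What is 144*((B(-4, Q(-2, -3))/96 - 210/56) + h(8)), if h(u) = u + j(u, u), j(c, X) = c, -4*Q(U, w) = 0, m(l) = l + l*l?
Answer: 1788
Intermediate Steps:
m(l) = l + l²
Q(U, w) = 0 (Q(U, w) = -¼*0 = 0)
B(t, Z) = 16 (B(t, Z) = 12 + 2*(-2*(1 - 2)) = 12 + 2*(-2*(-1)) = 12 + 2*2 = 12 + 4 = 16)
h(u) = 2*u (h(u) = u + u = 2*u)
144*((B(-4, Q(-2, -3))/96 - 210/56) + h(8)) = 144*((16/96 - 210/56) + 2*8) = 144*((16*(1/96) - 210*1/56) + 16) = 144*((⅙ - 15/4) + 16) = 144*(-43/12 + 16) = 144*(149/12) = 1788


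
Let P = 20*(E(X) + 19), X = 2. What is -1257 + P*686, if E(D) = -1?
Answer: 245703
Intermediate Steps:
P = 360 (P = 20*(-1 + 19) = 20*18 = 360)
-1257 + P*686 = -1257 + 360*686 = -1257 + 246960 = 245703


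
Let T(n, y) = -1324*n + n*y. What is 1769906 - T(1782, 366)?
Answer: 3477062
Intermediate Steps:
1769906 - T(1782, 366) = 1769906 - 1782*(-1324 + 366) = 1769906 - 1782*(-958) = 1769906 - 1*(-1707156) = 1769906 + 1707156 = 3477062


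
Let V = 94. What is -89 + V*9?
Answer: 757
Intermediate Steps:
-89 + V*9 = -89 + 94*9 = -89 + 846 = 757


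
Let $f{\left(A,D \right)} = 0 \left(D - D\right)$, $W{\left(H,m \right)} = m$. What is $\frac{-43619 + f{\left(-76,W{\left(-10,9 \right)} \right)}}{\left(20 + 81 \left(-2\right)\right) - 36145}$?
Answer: $\frac{43619}{36287} \approx 1.2021$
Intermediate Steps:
$f{\left(A,D \right)} = 0$ ($f{\left(A,D \right)} = 0 \cdot 0 = 0$)
$\frac{-43619 + f{\left(-76,W{\left(-10,9 \right)} \right)}}{\left(20 + 81 \left(-2\right)\right) - 36145} = \frac{-43619 + 0}{\left(20 + 81 \left(-2\right)\right) - 36145} = - \frac{43619}{\left(20 - 162\right) - 36145} = - \frac{43619}{-142 - 36145} = - \frac{43619}{-36287} = \left(-43619\right) \left(- \frac{1}{36287}\right) = \frac{43619}{36287}$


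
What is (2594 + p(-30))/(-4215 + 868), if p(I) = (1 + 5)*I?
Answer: -2414/3347 ≈ -0.72124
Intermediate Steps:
p(I) = 6*I
(2594 + p(-30))/(-4215 + 868) = (2594 + 6*(-30))/(-4215 + 868) = (2594 - 180)/(-3347) = 2414*(-1/3347) = -2414/3347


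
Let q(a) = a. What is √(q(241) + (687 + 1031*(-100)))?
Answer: 2*I*√25543 ≈ 319.64*I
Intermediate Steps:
√(q(241) + (687 + 1031*(-100))) = √(241 + (687 + 1031*(-100))) = √(241 + (687 - 103100)) = √(241 - 102413) = √(-102172) = 2*I*√25543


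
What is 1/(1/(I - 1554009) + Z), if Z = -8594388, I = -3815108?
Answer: -5369117/46144274715397 ≈ -1.1635e-7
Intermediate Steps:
1/(1/(I - 1554009) + Z) = 1/(1/(-3815108 - 1554009) - 8594388) = 1/(1/(-5369117) - 8594388) = 1/(-1/5369117 - 8594388) = 1/(-46144274715397/5369117) = -5369117/46144274715397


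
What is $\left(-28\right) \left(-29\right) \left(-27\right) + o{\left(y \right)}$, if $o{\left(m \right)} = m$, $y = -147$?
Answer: $-22071$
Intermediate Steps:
$\left(-28\right) \left(-29\right) \left(-27\right) + o{\left(y \right)} = \left(-28\right) \left(-29\right) \left(-27\right) - 147 = 812 \left(-27\right) - 147 = -21924 - 147 = -22071$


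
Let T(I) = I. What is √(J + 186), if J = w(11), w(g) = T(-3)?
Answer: √183 ≈ 13.528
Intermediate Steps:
w(g) = -3
J = -3
√(J + 186) = √(-3 + 186) = √183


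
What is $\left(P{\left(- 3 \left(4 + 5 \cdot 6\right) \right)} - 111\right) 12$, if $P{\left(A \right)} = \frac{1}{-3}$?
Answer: $-1336$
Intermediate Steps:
$P{\left(A \right)} = - \frac{1}{3}$
$\left(P{\left(- 3 \left(4 + 5 \cdot 6\right) \right)} - 111\right) 12 = \left(- \frac{1}{3} - 111\right) 12 = \left(- \frac{334}{3}\right) 12 = -1336$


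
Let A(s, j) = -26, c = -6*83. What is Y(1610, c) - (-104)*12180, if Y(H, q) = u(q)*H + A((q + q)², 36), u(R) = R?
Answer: 464914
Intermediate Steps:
c = -498
Y(H, q) = -26 + H*q (Y(H, q) = q*H - 26 = H*q - 26 = -26 + H*q)
Y(1610, c) - (-104)*12180 = (-26 + 1610*(-498)) - (-104)*12180 = (-26 - 801780) - 1*(-1266720) = -801806 + 1266720 = 464914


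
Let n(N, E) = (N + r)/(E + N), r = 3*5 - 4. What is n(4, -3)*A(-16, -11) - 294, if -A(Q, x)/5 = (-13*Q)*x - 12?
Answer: 172206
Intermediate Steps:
r = 11 (r = 15 - 4 = 11)
A(Q, x) = 60 + 65*Q*x (A(Q, x) = -5*((-13*Q)*x - 12) = -5*(-13*Q*x - 12) = -5*(-12 - 13*Q*x) = 60 + 65*Q*x)
n(N, E) = (11 + N)/(E + N) (n(N, E) = (N + 11)/(E + N) = (11 + N)/(E + N))
n(4, -3)*A(-16, -11) - 294 = ((11 + 4)/(-3 + 4))*(60 + 65*(-16)*(-11)) - 294 = (15/1)*(60 + 11440) - 294 = (1*15)*11500 - 294 = 15*11500 - 294 = 172500 - 294 = 172206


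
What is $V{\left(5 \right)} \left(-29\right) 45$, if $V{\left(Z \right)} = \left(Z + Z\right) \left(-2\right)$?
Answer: $26100$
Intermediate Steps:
$V{\left(Z \right)} = - 4 Z$ ($V{\left(Z \right)} = 2 Z \left(-2\right) = - 4 Z$)
$V{\left(5 \right)} \left(-29\right) 45 = \left(-4\right) 5 \left(-29\right) 45 = \left(-20\right) \left(-29\right) 45 = 580 \cdot 45 = 26100$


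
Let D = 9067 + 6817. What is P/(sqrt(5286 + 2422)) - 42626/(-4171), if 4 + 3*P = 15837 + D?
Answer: 42626/4171 + 31717*sqrt(1927)/11562 ≈ 130.64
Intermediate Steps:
D = 15884
P = 31717/3 (P = -4/3 + (15837 + 15884)/3 = -4/3 + (1/3)*31721 = -4/3 + 31721/3 = 31717/3 ≈ 10572.)
P/(sqrt(5286 + 2422)) - 42626/(-4171) = 31717/(3*(sqrt(5286 + 2422))) - 42626/(-4171) = 31717/(3*(sqrt(7708))) - 42626*(-1/4171) = 31717/(3*((2*sqrt(1927)))) + 42626/4171 = 31717*(sqrt(1927)/3854)/3 + 42626/4171 = 31717*sqrt(1927)/11562 + 42626/4171 = 42626/4171 + 31717*sqrt(1927)/11562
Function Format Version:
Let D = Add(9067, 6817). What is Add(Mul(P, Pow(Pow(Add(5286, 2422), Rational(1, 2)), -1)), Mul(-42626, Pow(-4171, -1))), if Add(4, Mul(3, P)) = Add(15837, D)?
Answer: Add(Rational(42626, 4171), Mul(Rational(31717, 11562), Pow(1927, Rational(1, 2)))) ≈ 130.64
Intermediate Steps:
D = 15884
P = Rational(31717, 3) (P = Add(Rational(-4, 3), Mul(Rational(1, 3), Add(15837, 15884))) = Add(Rational(-4, 3), Mul(Rational(1, 3), 31721)) = Add(Rational(-4, 3), Rational(31721, 3)) = Rational(31717, 3) ≈ 10572.)
Add(Mul(P, Pow(Pow(Add(5286, 2422), Rational(1, 2)), -1)), Mul(-42626, Pow(-4171, -1))) = Add(Mul(Rational(31717, 3), Pow(Pow(Add(5286, 2422), Rational(1, 2)), -1)), Mul(-42626, Pow(-4171, -1))) = Add(Mul(Rational(31717, 3), Pow(Pow(7708, Rational(1, 2)), -1)), Mul(-42626, Rational(-1, 4171))) = Add(Mul(Rational(31717, 3), Pow(Mul(2, Pow(1927, Rational(1, 2))), -1)), Rational(42626, 4171)) = Add(Mul(Rational(31717, 3), Mul(Rational(1, 3854), Pow(1927, Rational(1, 2)))), Rational(42626, 4171)) = Add(Mul(Rational(31717, 11562), Pow(1927, Rational(1, 2))), Rational(42626, 4171)) = Add(Rational(42626, 4171), Mul(Rational(31717, 11562), Pow(1927, Rational(1, 2))))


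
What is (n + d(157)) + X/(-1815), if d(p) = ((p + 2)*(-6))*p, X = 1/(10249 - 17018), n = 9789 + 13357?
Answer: -1555767194519/12285735 ≈ -1.2663e+5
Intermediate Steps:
n = 23146
X = -1/6769 (X = 1/(-6769) = -1/6769 ≈ -0.00014773)
d(p) = p*(-12 - 6*p) (d(p) = ((2 + p)*(-6))*p = (-12 - 6*p)*p = p*(-12 - 6*p))
(n + d(157)) + X/(-1815) = (23146 - 6*157*(2 + 157)) - 1/6769/(-1815) = (23146 - 6*157*159) - 1/6769*(-1/1815) = (23146 - 149778) + 1/12285735 = -126632 + 1/12285735 = -1555767194519/12285735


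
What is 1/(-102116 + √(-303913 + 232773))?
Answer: -25529/2606937149 - I*√17785/5213874298 ≈ -9.7927e-6 - 2.5578e-8*I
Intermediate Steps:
1/(-102116 + √(-303913 + 232773)) = 1/(-102116 + √(-71140)) = 1/(-102116 + 2*I*√17785)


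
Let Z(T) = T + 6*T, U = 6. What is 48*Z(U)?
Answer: 2016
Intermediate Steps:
Z(T) = 7*T
48*Z(U) = 48*(7*6) = 48*42 = 2016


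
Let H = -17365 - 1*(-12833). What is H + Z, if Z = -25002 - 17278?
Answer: -46812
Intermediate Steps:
H = -4532 (H = -17365 + 12833 = -4532)
Z = -42280
H + Z = -4532 - 42280 = -46812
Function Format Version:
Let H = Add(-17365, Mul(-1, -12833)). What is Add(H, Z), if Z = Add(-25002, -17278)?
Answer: -46812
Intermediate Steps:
H = -4532 (H = Add(-17365, 12833) = -4532)
Z = -42280
Add(H, Z) = Add(-4532, -42280) = -46812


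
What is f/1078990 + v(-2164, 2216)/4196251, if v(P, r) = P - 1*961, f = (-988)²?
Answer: 2046386696197/2263856433245 ≈ 0.90394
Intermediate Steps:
f = 976144
v(P, r) = -961 + P (v(P, r) = P - 961 = -961 + P)
f/1078990 + v(-2164, 2216)/4196251 = 976144/1078990 + (-961 - 2164)/4196251 = 976144*(1/1078990) - 3125*1/4196251 = 488072/539495 - 3125/4196251 = 2046386696197/2263856433245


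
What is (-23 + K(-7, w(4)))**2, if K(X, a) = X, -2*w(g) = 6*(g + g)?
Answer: 900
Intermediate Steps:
w(g) = -6*g (w(g) = -3*(g + g) = -3*2*g = -6*g)
(-23 + K(-7, w(4)))**2 = (-23 - 7)**2 = (-30)**2 = 900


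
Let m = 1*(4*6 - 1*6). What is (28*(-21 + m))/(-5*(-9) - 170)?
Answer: 84/125 ≈ 0.67200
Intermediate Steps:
m = 18 (m = 1*(24 - 6) = 1*18 = 18)
(28*(-21 + m))/(-5*(-9) - 170) = (28*(-21 + 18))/(-5*(-9) - 170) = (28*(-3))/(45 - 170) = -84/(-125) = -1/125*(-84) = 84/125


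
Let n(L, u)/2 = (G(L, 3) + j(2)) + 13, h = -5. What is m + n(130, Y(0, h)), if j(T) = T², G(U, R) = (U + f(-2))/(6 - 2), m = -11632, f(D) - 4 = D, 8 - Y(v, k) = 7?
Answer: -11532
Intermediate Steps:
Y(v, k) = 1 (Y(v, k) = 8 - 1*7 = 8 - 7 = 1)
f(D) = 4 + D
G(U, R) = ½ + U/4 (G(U, R) = (U + (4 - 2))/(6 - 2) = (U + 2)/4 = (2 + U)*(¼) = ½ + U/4)
n(L, u) = 35 + L/2 (n(L, u) = 2*(((½ + L/4) + 2²) + 13) = 2*(((½ + L/4) + 4) + 13) = 2*((9/2 + L/4) + 13) = 2*(35/2 + L/4) = 35 + L/2)
m + n(130, Y(0, h)) = -11632 + (35 + (½)*130) = -11632 + (35 + 65) = -11632 + 100 = -11532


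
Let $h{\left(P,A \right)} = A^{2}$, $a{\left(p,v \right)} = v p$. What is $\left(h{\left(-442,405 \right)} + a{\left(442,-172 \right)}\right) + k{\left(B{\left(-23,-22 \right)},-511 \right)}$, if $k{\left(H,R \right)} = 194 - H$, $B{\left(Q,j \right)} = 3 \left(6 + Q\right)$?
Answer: $88246$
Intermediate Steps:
$B{\left(Q,j \right)} = 18 + 3 Q$
$a{\left(p,v \right)} = p v$
$\left(h{\left(-442,405 \right)} + a{\left(442,-172 \right)}\right) + k{\left(B{\left(-23,-22 \right)},-511 \right)} = \left(405^{2} + 442 \left(-172\right)\right) + \left(194 - \left(18 + 3 \left(-23\right)\right)\right) = \left(164025 - 76024\right) + \left(194 - \left(18 - 69\right)\right) = 88001 + \left(194 - -51\right) = 88001 + \left(194 + 51\right) = 88001 + 245 = 88246$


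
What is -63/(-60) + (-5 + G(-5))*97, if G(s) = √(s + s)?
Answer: -9679/20 + 97*I*√10 ≈ -483.95 + 306.74*I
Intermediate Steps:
G(s) = √2*√s (G(s) = √(2*s) = √2*√s)
-63/(-60) + (-5 + G(-5))*97 = -63/(-60) + (-5 + √2*√(-5))*97 = -63*(-1/60) + (-5 + √2*(I*√5))*97 = 21/20 + (-5 + I*√10)*97 = 21/20 + (-485 + 97*I*√10) = -9679/20 + 97*I*√10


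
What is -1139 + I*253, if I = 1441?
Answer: 363434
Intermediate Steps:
-1139 + I*253 = -1139 + 1441*253 = -1139 + 364573 = 363434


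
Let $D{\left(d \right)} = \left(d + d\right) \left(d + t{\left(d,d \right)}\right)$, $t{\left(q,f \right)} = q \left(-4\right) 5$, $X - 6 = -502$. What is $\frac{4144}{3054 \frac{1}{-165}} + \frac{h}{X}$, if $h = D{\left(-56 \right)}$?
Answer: $\frac{258272}{15779} \approx 16.368$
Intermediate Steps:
$X = -496$ ($X = 6 - 502 = -496$)
$t{\left(q,f \right)} = - 20 q$ ($t{\left(q,f \right)} = - 4 q 5 = - 20 q$)
$D{\left(d \right)} = - 38 d^{2}$ ($D{\left(d \right)} = \left(d + d\right) \left(d - 20 d\right) = 2 d \left(- 19 d\right) = - 38 d^{2}$)
$h = -119168$ ($h = - 38 \left(-56\right)^{2} = \left(-38\right) 3136 = -119168$)
$\frac{4144}{3054 \frac{1}{-165}} + \frac{h}{X} = \frac{4144}{3054 \frac{1}{-165}} - \frac{119168}{-496} = \frac{4144}{3054 \left(- \frac{1}{165}\right)} - - \frac{7448}{31} = \frac{4144}{- \frac{1018}{55}} + \frac{7448}{31} = 4144 \left(- \frac{55}{1018}\right) + \frac{7448}{31} = - \frac{113960}{509} + \frac{7448}{31} = \frac{258272}{15779}$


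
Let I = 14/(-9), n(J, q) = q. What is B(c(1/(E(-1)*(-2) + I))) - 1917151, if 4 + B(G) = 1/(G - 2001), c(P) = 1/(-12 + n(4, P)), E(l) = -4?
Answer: -2635599251162/1374745 ≈ -1.9172e+6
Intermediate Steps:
I = -14/9 (I = 14*(-⅑) = -14/9 ≈ -1.5556)
c(P) = 1/(-12 + P)
B(G) = -4 + 1/(-2001 + G) (B(G) = -4 + 1/(G - 2001) = -4 + 1/(-2001 + G))
B(c(1/(E(-1)*(-2) + I))) - 1917151 = (8005 - 4/(-12 + 1/(-4*(-2) - 14/9)))/(-2001 + 1/(-12 + 1/(-4*(-2) - 14/9))) - 1917151 = (8005 - 4/(-12 + 1/(8 - 14/9)))/(-2001 + 1/(-12 + 1/(8 - 14/9))) - 1917151 = (8005 - 4/(-12 + 1/(58/9)))/(-2001 + 1/(-12 + 1/(58/9))) - 1917151 = (8005 - 4/(-12 + 9/58))/(-2001 + 1/(-12 + 9/58)) - 1917151 = (8005 - 4/(-687/58))/(-2001 + 1/(-687/58)) - 1917151 = (8005 - 4*(-58/687))/(-2001 - 58/687) - 1917151 = (8005 + 232/687)/(-1374745/687) - 1917151 = -687/1374745*5499667/687 - 1917151 = -5499667/1374745 - 1917151 = -2635599251162/1374745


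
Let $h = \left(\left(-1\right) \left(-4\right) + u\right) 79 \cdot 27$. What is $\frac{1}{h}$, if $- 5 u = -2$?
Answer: $\frac{5}{46926} \approx 0.00010655$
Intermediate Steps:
$u = \frac{2}{5}$ ($u = \left(- \frac{1}{5}\right) \left(-2\right) = \frac{2}{5} \approx 0.4$)
$h = \frac{46926}{5}$ ($h = \left(\left(-1\right) \left(-4\right) + \frac{2}{5}\right) 79 \cdot 27 = \left(4 + \frac{2}{5}\right) 79 \cdot 27 = \frac{22}{5} \cdot 79 \cdot 27 = \frac{1738}{5} \cdot 27 = \frac{46926}{5} \approx 9385.2$)
$\frac{1}{h} = \frac{1}{\frac{46926}{5}} = \frac{5}{46926}$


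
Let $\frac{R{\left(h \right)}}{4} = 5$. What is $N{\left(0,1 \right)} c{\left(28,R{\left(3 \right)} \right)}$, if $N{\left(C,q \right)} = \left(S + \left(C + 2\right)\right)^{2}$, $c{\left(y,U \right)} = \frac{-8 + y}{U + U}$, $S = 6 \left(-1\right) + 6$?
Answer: $2$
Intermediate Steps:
$S = 0$ ($S = -6 + 6 = 0$)
$R{\left(h \right)} = 20$ ($R{\left(h \right)} = 4 \cdot 5 = 20$)
$c{\left(y,U \right)} = \frac{-8 + y}{2 U}$
$N{\left(C,q \right)} = \left(2 + C\right)^{2}$ ($N{\left(C,q \right)} = \left(0 + \left(C + 2\right)\right)^{2} = \left(0 + \left(2 + C\right)\right)^{2} = \left(2 + C\right)^{2}$)
$N{\left(0,1 \right)} c{\left(28,R{\left(3 \right)} \right)} = \left(2 + 0\right)^{2} \frac{-8 + 28}{2 \cdot 20} = 2^{2} \cdot \frac{1}{2} \cdot \frac{1}{20} \cdot 20 = 4 \cdot \frac{1}{2} = 2$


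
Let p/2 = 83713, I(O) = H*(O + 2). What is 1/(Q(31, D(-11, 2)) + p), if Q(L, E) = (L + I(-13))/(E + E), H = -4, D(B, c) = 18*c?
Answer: 24/4018249 ≈ 5.9728e-6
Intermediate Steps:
I(O) = -8 - 4*O (I(O) = -4*(O + 2) = -4*(2 + O) = -8 - 4*O)
p = 167426 (p = 2*83713 = 167426)
Q(L, E) = (44 + L)/(2*E) (Q(L, E) = (L + (-8 - 4*(-13)))/(E + E) = (L + (-8 + 52))/((2*E)) = (L + 44)*(1/(2*E)) = (44 + L)*(1/(2*E)) = (44 + L)/(2*E))
1/(Q(31, D(-11, 2)) + p) = 1/((44 + 31)/(2*((18*2))) + 167426) = 1/((1/2)*75/36 + 167426) = 1/((1/2)*(1/36)*75 + 167426) = 1/(25/24 + 167426) = 1/(4018249/24) = 24/4018249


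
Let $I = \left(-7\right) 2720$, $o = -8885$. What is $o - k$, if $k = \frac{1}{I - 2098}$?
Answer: $- \frac{187811129}{21138} \approx -8885.0$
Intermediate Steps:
$I = -19040$
$k = - \frac{1}{21138}$ ($k = \frac{1}{-19040 - 2098} = \frac{1}{-21138} = - \frac{1}{21138} \approx -4.7308 \cdot 10^{-5}$)
$o - k = -8885 - - \frac{1}{21138} = -8885 + \frac{1}{21138} = - \frac{187811129}{21138}$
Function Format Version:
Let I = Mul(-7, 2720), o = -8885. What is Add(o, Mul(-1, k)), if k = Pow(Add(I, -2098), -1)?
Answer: Rational(-187811129, 21138) ≈ -8885.0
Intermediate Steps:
I = -19040
k = Rational(-1, 21138) (k = Pow(Add(-19040, -2098), -1) = Pow(-21138, -1) = Rational(-1, 21138) ≈ -4.7308e-5)
Add(o, Mul(-1, k)) = Add(-8885, Mul(-1, Rational(-1, 21138))) = Add(-8885, Rational(1, 21138)) = Rational(-187811129, 21138)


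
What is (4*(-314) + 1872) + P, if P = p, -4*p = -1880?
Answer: 1086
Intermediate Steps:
p = 470 (p = -1/4*(-1880) = 470)
P = 470
(4*(-314) + 1872) + P = (4*(-314) + 1872) + 470 = (-1256 + 1872) + 470 = 616 + 470 = 1086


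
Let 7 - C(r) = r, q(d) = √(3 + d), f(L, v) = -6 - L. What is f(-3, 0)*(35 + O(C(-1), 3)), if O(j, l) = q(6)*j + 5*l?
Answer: -222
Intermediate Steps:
C(r) = 7 - r
O(j, l) = 3*j + 5*l (O(j, l) = √(3 + 6)*j + 5*l = √9*j + 5*l = 3*j + 5*l)
f(-3, 0)*(35 + O(C(-1), 3)) = (-6 - 1*(-3))*(35 + (3*(7 - 1*(-1)) + 5*3)) = (-6 + 3)*(35 + (3*(7 + 1) + 15)) = -3*(35 + (3*8 + 15)) = -3*(35 + (24 + 15)) = -3*(35 + 39) = -3*74 = -222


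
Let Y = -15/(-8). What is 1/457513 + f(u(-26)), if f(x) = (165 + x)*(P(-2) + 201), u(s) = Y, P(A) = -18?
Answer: 111772713473/3660104 ≈ 30538.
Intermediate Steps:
Y = 15/8 (Y = -15*(-1/8) = 15/8 ≈ 1.8750)
u(s) = 15/8
f(x) = 30195 + 183*x (f(x) = (165 + x)*(-18 + 201) = (165 + x)*183 = 30195 + 183*x)
1/457513 + f(u(-26)) = 1/457513 + (30195 + 183*(15/8)) = 1/457513 + (30195 + 2745/8) = 1/457513 + 244305/8 = 111772713473/3660104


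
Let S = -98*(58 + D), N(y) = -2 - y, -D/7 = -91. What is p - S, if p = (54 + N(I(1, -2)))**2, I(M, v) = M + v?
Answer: 70919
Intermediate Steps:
D = 637 (D = -7*(-91) = 637)
p = 2809 (p = (54 + (-2 - (1 - 2)))**2 = (54 + (-2 - 1*(-1)))**2 = (54 + (-2 + 1))**2 = (54 - 1)**2 = 53**2 = 2809)
S = -68110 (S = -98*(58 + 637) = -98*695 = -68110)
p - S = 2809 - 1*(-68110) = 2809 + 68110 = 70919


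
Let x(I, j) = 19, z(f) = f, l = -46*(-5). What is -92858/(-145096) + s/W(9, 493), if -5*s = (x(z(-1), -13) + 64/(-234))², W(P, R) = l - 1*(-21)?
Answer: 449370763567/1246352512860 ≈ 0.36055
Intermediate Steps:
l = 230
W(P, R) = 251 (W(P, R) = 230 - 1*(-21) = 230 + 21 = 251)
s = -4800481/68445 (s = -(19 + 64/(-234))²/5 = -(19 + 64*(-1/234))²/5 = -(19 - 32/117)²/5 = -(2191/117)²/5 = -⅕*4800481/13689 = -4800481/68445 ≈ -70.136)
-92858/(-145096) + s/W(9, 493) = -92858/(-145096) - 4800481/68445/251 = -92858*(-1/145096) - 4800481/68445*1/251 = 46429/72548 - 4800481/17179695 = 449370763567/1246352512860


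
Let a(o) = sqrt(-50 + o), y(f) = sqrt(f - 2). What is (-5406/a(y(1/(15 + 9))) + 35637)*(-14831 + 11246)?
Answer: -127758645 + 38761020*sqrt(3)/sqrt(-600 + I*sqrt(282)) ≈ -1.2772e+8 - 2.74e+6*I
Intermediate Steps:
y(f) = sqrt(-2 + f)
(-5406/a(y(1/(15 + 9))) + 35637)*(-14831 + 11246) = (-5406/sqrt(-50 + sqrt(-2 + 1/(15 + 9))) + 35637)*(-14831 + 11246) = (-5406/sqrt(-50 + sqrt(-2 + 1/24)) + 35637)*(-3585) = (-5406/sqrt(-50 + sqrt(-47/24)) + 35637)*(-3585) = (-5406/sqrt(-50 + I*sqrt(282)/12) + 35637)*(-3585) = (35637 - 5406/sqrt(-50 + I*sqrt(282)/12))*(-3585) = -127758645 + 19380510/sqrt(-50 + I*sqrt(282)/12)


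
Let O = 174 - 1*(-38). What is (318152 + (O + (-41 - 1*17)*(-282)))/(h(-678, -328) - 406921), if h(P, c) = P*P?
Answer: 334720/52763 ≈ 6.3438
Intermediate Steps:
h(P, c) = P**2
O = 212 (O = 174 + 38 = 212)
(318152 + (O + (-41 - 1*17)*(-282)))/(h(-678, -328) - 406921) = (318152 + (212 + (-41 - 1*17)*(-282)))/((-678)**2 - 406921) = (318152 + (212 + (-41 - 17)*(-282)))/(459684 - 406921) = (318152 + (212 - 58*(-282)))/52763 = (318152 + (212 + 16356))*(1/52763) = (318152 + 16568)*(1/52763) = 334720*(1/52763) = 334720/52763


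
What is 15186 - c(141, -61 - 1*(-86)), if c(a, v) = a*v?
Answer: 11661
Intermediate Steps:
15186 - c(141, -61 - 1*(-86)) = 15186 - 141*(-61 - 1*(-86)) = 15186 - 141*(-61 + 86) = 15186 - 141*25 = 15186 - 1*3525 = 15186 - 3525 = 11661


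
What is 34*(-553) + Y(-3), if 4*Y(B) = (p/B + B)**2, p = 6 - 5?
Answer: -169193/9 ≈ -18799.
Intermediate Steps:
p = 1
Y(B) = (B + 1/B)**2/4 (Y(B) = (1/B + B)**2/4 = (B + 1/B)**2/4)
34*(-553) + Y(-3) = 34*(-553) + (1/4)*(1 + (-3)**2)**2/(-3)**2 = -18802 + (1/4)*(1/9)*(1 + 9)**2 = -18802 + (1/4)*(1/9)*10**2 = -18802 + (1/4)*(1/9)*100 = -18802 + 25/9 = -169193/9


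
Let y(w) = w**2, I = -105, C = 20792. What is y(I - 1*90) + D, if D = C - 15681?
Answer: 43136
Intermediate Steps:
D = 5111 (D = 20792 - 15681 = 5111)
y(I - 1*90) + D = (-105 - 1*90)**2 + 5111 = (-105 - 90)**2 + 5111 = (-195)**2 + 5111 = 38025 + 5111 = 43136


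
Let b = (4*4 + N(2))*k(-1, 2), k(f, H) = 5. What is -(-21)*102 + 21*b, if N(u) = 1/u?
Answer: 7749/2 ≈ 3874.5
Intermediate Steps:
N(u) = 1/u
b = 165/2 (b = (4*4 + 1/2)*5 = (16 + ½)*5 = (33/2)*5 = 165/2 ≈ 82.500)
-(-21)*102 + 21*b = -(-21)*102 + 21*(165/2) = -21*(-102) + 3465/2 = 2142 + 3465/2 = 7749/2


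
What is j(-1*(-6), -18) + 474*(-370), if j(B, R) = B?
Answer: -175374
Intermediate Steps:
j(-1*(-6), -18) + 474*(-370) = -1*(-6) + 474*(-370) = 6 - 175380 = -175374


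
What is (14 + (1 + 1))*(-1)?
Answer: -16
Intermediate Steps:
(14 + (1 + 1))*(-1) = (14 + 2)*(-1) = 16*(-1) = -16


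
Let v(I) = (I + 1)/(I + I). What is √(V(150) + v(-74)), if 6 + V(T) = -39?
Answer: I*√243719/74 ≈ 6.6713*I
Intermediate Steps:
v(I) = (1 + I)/(2*I) (v(I) = (1 + I)/((2*I)) = (1 + I)*(1/(2*I)) = (1 + I)/(2*I))
V(T) = -45 (V(T) = -6 - 39 = -45)
√(V(150) + v(-74)) = √(-45 + (½)*(1 - 74)/(-74)) = √(-45 + (½)*(-1/74)*(-73)) = √(-45 + 73/148) = √(-6587/148) = I*√243719/74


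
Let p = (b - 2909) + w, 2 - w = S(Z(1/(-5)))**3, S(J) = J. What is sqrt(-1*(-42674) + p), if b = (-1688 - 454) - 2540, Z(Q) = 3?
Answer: sqrt(35058) ≈ 187.24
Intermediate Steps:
b = -4682 (b = -2142 - 2540 = -4682)
w = -25 (w = 2 - 1*3**3 = 2 - 1*27 = 2 - 27 = -25)
p = -7616 (p = (-4682 - 2909) - 25 = -7591 - 25 = -7616)
sqrt(-1*(-42674) + p) = sqrt(-1*(-42674) - 7616) = sqrt(42674 - 7616) = sqrt(35058)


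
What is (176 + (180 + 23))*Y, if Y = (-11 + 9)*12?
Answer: -9096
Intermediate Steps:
Y = -24 (Y = -2*12 = -24)
(176 + (180 + 23))*Y = (176 + (180 + 23))*(-24) = (176 + 203)*(-24) = 379*(-24) = -9096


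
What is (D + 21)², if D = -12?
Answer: 81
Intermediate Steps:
(D + 21)² = (-12 + 21)² = 9² = 81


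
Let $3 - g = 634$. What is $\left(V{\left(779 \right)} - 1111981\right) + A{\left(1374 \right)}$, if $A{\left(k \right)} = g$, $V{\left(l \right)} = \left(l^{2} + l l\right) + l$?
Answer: $101849$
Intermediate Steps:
$g = -631$ ($g = 3 - 634 = -631$)
$V{\left(l \right)} = l + 2 l^{2}$ ($V{\left(l \right)} = \left(l^{2} + l^{2}\right) + l = 2 l^{2} + l = l + 2 l^{2}$)
$A{\left(k \right)} = -631$
$\left(V{\left(779 \right)} - 1111981\right) + A{\left(1374 \right)} = \left(779 \left(1 + 2 \cdot 779\right) - 1111981\right) - 631 = \left(779 \left(1 + 1558\right) - 1111981\right) - 631 = \left(779 \cdot 1559 - 1111981\right) - 631 = \left(1214461 - 1111981\right) - 631 = 102480 - 631 = 101849$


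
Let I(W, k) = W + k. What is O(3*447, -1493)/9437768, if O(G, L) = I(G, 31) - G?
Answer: 31/9437768 ≈ 3.2847e-6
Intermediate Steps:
O(G, L) = 31 (O(G, L) = (G + 31) - G = (31 + G) - G = 31)
O(3*447, -1493)/9437768 = 31/9437768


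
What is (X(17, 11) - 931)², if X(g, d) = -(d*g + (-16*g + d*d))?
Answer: 935089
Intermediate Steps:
X(g, d) = -d² + 16*g - d*g (X(g, d) = -(d*g + (-16*g + d²)) = -(d*g + (d² - 16*g)) = -(d² - 16*g + d*g) = -d² + 16*g - d*g)
(X(17, 11) - 931)² = ((-1*11² + 16*17 - 1*11*17) - 931)² = ((-1*121 + 272 - 187) - 931)² = ((-121 + 272 - 187) - 931)² = (-36 - 931)² = (-967)² = 935089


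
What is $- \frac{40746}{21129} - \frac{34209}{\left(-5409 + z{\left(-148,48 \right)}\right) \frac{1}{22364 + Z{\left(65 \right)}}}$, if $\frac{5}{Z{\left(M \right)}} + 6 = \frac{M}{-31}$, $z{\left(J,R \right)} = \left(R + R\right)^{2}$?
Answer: $- \frac{50089844541091}{249258813} \approx -2.0096 \cdot 10^{5}$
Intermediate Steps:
$z{\left(J,R \right)} = 4 R^{2}$ ($z{\left(J,R \right)} = \left(2 R\right)^{2} = 4 R^{2}$)
$Z{\left(M \right)} = \frac{5}{-6 - \frac{M}{31}}$ ($Z{\left(M \right)} = \frac{5}{-6 + \frac{M}{-31}} = \frac{5}{-6 + M \left(- \frac{1}{31}\right)} = \frac{5}{-6 - \frac{M}{31}}$)
$- \frac{40746}{21129} - \frac{34209}{\left(-5409 + z{\left(-148,48 \right)}\right) \frac{1}{22364 + Z{\left(65 \right)}}} = - \frac{40746}{21129} - \frac{34209}{\left(-5409 + 4 \cdot 48^{2}\right) \frac{1}{22364 - \frac{155}{186 + 65}}} = \left(-40746\right) \frac{1}{21129} - \frac{34209}{\left(-5409 + 4 \cdot 2304\right) \frac{1}{22364 - \frac{155}{251}}} = - \frac{13582}{7043} - \frac{34209}{\left(-5409 + 9216\right) \frac{1}{22364 - \frac{155}{251}}} = - \frac{13582}{7043} - \frac{34209}{3807 \frac{1}{22364 - \frac{155}{251}}} = - \frac{13582}{7043} - \frac{34209}{3807 \frac{1}{\frac{5613209}{251}}} = - \frac{13582}{7043} - \frac{34209}{3807 \cdot \frac{251}{5613209}} = - \frac{13582}{7043} - \frac{34209}{\frac{955557}{5613209}} = - \frac{13582}{7043} - \frac{7111935803}{35391} = - \frac{50089844541091}{249258813}$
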